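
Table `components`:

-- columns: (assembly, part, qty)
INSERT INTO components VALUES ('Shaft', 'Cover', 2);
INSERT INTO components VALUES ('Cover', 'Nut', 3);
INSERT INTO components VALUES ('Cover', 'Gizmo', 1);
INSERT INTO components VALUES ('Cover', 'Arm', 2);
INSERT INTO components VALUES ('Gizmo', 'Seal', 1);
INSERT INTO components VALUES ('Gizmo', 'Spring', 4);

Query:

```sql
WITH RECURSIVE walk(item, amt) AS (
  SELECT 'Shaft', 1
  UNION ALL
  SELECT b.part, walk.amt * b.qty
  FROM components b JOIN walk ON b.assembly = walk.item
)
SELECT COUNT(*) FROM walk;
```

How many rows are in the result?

7

Base: (Shaft, amt=1).
Iteration 1: components of {Shaft} -> Cover = 1*2 = 2.
Iteration 2: components of {Cover} -> Arm = 2*2 = 4, Gizmo = 2*1 = 2, Nut = 2*3 = 6.
Iteration 3: components of {Arm,Gizmo,Nut} -> Seal = 2*1 = 2, Spring = 2*4 = 8.
Iteration 4: no further components; recursion stops.
Total rows emitted: 7.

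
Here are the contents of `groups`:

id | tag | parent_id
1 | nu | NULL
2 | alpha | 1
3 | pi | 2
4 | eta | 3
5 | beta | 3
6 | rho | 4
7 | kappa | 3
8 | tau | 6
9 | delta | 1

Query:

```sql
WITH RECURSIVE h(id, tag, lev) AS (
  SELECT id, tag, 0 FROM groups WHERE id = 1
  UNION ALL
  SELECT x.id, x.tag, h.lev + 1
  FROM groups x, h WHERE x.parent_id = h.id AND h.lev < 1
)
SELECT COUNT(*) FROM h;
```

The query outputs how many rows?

Base: id=1 (nu) at lev 0.
Iteration 1: rows with parent_id in {1} -> alpha (id 2, lev 1), delta (id 9, lev 1).
Iteration 2: lev < 1 fails for all current rows; recursion stops.
Total rows emitted: 3.

3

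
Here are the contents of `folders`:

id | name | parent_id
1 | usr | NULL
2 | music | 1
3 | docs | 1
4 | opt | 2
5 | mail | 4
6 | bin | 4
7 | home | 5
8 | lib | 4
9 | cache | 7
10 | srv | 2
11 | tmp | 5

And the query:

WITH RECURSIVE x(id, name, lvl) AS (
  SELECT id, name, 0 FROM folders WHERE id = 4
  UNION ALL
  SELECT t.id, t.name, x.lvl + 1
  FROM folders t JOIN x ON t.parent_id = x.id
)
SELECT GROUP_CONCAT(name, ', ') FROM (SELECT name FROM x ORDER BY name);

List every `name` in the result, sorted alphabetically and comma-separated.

Base: id=4 (opt) at lvl 0.
Iteration 1: rows with parent_id in {4} -> mail (id 5, lvl 1), bin (id 6, lvl 1), lib (id 8, lvl 1).
Iteration 2: rows with parent_id in {5,6,8} -> home (id 7, lvl 2), tmp (id 11, lvl 2).
Iteration 3: rows with parent_id in {7,11} -> cache (id 9, lvl 3).
Iteration 4: no rows with parent_id in {9}; recursion stops.

bin, cache, home, lib, mail, opt, tmp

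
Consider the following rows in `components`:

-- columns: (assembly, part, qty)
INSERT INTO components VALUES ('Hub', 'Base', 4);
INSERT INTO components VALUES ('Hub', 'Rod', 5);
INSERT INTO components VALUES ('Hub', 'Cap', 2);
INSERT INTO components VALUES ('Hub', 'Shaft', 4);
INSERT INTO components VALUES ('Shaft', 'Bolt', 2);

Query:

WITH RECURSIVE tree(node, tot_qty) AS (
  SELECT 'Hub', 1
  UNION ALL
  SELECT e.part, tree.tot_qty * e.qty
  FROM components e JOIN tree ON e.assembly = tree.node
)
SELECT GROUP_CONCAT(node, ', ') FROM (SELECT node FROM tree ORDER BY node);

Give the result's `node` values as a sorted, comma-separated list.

Base, Bolt, Cap, Hub, Rod, Shaft

Base: (Hub, tot_qty=1).
Iteration 1: components of {Hub} -> Base = 1*4 = 4, Cap = 1*2 = 2, Rod = 1*5 = 5, Shaft = 1*4 = 4.
Iteration 2: components of {Base,Cap,Rod,Shaft} -> Bolt = 4*2 = 8.
Iteration 3: no further components; recursion stops.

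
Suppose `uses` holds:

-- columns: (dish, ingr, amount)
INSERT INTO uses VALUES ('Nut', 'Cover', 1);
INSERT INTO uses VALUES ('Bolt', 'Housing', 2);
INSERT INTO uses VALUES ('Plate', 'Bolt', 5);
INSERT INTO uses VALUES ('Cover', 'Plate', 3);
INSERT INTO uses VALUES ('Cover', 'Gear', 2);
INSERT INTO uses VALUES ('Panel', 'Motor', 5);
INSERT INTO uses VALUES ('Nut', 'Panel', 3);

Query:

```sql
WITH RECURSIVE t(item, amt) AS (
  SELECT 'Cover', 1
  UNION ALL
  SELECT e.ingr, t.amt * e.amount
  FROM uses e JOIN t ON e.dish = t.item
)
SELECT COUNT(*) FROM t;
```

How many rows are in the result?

5

Base: (Cover, amt=1).
Iteration 1: components of {Cover} -> Gear = 1*2 = 2, Plate = 1*3 = 3.
Iteration 2: components of {Gear,Plate} -> Bolt = 3*5 = 15.
Iteration 3: components of {Bolt} -> Housing = 15*2 = 30.
Iteration 4: no further components; recursion stops.
Total rows emitted: 5.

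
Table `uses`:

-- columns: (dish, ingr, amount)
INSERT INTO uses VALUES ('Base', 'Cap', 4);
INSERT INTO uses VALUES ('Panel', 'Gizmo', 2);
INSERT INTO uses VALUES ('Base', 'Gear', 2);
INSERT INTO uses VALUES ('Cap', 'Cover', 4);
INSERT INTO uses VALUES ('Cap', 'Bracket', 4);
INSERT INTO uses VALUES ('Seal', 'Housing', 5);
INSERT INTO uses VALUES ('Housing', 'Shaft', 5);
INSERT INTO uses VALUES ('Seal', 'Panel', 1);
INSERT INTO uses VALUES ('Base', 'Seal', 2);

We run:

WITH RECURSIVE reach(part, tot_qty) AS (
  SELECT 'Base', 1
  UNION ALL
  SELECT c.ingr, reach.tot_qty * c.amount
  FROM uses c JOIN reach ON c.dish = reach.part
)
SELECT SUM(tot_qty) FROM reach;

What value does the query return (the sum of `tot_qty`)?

Base: (Base, tot_qty=1).
Iteration 1: components of {Base} -> Cap = 1*4 = 4, Gear = 1*2 = 2, Seal = 1*2 = 2.
Iteration 2: components of {Cap,Gear,Seal} -> Bracket = 4*4 = 16, Cover = 4*4 = 16, Housing = 2*5 = 10, Panel = 2*1 = 2.
Iteration 3: components of {Bracket,Cover,Housing,Panel} -> Gizmo = 2*2 = 4, Shaft = 10*5 = 50.
Iteration 4: no further components; recursion stops.
SUM(tot_qty) = 1 + 4 + 2 + 2 + 16 + 16 + 10 + 2 + 50 + 4 = 107.

107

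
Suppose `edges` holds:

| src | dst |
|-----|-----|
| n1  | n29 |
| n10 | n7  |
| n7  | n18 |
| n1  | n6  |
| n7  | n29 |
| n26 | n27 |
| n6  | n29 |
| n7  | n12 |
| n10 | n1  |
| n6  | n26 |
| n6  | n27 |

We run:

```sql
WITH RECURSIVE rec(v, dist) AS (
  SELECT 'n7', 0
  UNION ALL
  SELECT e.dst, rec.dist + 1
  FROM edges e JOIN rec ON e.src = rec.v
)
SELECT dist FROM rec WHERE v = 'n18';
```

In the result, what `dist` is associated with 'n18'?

1

Base: (n7, dist=0).
Iteration 1: edges from {n7} -> (n12, dist=1), (n18, dist=1), (n29, dist=1).
Iteration 2: no outgoing edges from {n12,n18,n29}; recursion stops.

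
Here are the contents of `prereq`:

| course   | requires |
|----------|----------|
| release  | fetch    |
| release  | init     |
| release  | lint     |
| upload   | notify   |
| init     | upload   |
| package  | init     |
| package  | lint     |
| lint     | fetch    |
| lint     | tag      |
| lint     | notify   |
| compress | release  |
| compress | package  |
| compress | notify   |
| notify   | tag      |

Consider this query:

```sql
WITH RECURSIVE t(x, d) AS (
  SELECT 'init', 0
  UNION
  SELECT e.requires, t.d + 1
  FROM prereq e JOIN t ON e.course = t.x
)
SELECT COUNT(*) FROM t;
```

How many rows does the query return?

4

Base: (init, d=0).
Iteration 1: edges from {init} -> (upload, d=1).
Iteration 2: edges from {upload} -> (notify, d=2).
Iteration 3: edges from {notify} -> (tag, d=3).
Iteration 4: no outgoing edges from {tag}; recursion stops.
Total rows emitted: 4.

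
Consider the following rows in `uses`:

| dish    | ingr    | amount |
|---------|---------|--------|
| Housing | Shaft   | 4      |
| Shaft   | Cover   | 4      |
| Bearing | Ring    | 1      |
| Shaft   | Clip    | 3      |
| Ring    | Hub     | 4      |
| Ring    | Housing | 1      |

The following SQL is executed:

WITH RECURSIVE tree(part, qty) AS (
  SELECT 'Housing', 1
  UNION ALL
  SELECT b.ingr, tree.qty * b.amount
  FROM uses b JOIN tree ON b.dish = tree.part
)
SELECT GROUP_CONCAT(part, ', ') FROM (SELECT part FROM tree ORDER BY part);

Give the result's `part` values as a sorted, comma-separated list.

Clip, Cover, Housing, Shaft

Base: (Housing, qty=1).
Iteration 1: components of {Housing} -> Shaft = 1*4 = 4.
Iteration 2: components of {Shaft} -> Clip = 4*3 = 12, Cover = 4*4 = 16.
Iteration 3: no further components; recursion stops.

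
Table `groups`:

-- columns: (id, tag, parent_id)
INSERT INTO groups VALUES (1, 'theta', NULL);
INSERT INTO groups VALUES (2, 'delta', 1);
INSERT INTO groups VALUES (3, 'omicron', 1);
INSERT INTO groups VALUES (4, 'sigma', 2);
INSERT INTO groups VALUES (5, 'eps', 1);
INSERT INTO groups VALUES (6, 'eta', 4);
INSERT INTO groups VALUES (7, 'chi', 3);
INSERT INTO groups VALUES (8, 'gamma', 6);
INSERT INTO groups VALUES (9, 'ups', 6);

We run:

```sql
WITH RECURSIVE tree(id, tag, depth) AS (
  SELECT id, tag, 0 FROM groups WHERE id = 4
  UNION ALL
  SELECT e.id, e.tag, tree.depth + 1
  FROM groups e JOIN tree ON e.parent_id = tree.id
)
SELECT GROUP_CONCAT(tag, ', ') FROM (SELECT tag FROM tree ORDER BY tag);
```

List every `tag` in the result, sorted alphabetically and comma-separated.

Base: id=4 (sigma) at depth 0.
Iteration 1: rows with parent_id in {4} -> eta (id 6, depth 1).
Iteration 2: rows with parent_id in {6} -> gamma (id 8, depth 2), ups (id 9, depth 2).
Iteration 3: no rows with parent_id in {8,9}; recursion stops.

eta, gamma, sigma, ups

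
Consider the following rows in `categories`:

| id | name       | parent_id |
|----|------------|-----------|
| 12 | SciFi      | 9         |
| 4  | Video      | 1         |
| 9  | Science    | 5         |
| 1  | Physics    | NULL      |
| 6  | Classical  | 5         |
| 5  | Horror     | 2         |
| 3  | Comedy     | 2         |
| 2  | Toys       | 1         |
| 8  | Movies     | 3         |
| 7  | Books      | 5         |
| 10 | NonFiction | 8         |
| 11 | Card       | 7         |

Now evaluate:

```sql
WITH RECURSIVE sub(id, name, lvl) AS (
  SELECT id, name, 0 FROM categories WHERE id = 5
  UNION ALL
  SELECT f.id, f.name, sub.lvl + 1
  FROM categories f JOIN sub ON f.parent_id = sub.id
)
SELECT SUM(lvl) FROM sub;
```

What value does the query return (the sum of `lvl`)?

7

Base: id=5 (Horror) at lvl 0.
Iteration 1: rows with parent_id in {5} -> Classical (id 6, lvl 1), Books (id 7, lvl 1), Science (id 9, lvl 1).
Iteration 2: rows with parent_id in {6,7,9} -> Card (id 11, lvl 2), SciFi (id 12, lvl 2).
Iteration 3: no rows with parent_id in {11,12}; recursion stops.
SUM(lvl) = 0 + 1 + 1 + 1 + 2 + 2 = 7.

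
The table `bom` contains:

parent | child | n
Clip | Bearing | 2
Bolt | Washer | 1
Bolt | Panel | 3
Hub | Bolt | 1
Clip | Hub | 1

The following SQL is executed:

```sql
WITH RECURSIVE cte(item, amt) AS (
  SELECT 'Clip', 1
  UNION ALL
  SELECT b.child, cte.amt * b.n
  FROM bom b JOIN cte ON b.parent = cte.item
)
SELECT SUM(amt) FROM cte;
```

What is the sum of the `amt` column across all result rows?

9

Base: (Clip, amt=1).
Iteration 1: components of {Clip} -> Bearing = 1*2 = 2, Hub = 1*1 = 1.
Iteration 2: components of {Bearing,Hub} -> Bolt = 1*1 = 1.
Iteration 3: components of {Bolt} -> Panel = 1*3 = 3, Washer = 1*1 = 1.
Iteration 4: no further components; recursion stops.
SUM(amt) = 1 + 1 + 2 + 1 + 1 + 3 = 9.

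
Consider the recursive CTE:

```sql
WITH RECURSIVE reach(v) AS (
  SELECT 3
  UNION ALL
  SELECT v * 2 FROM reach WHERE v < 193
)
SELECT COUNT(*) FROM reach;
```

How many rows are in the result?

8

Base: v=3.
Iteration 1: 3 < 193 holds -> v = 3 * 2 = 6.
Iteration 2: 6 < 193 holds -> v = 6 * 2 = 12.
Iteration 3: 12 < 193 holds -> v = 12 * 2 = 24.
Iteration 4: 24 < 193 holds -> v = 24 * 2 = 48.
Iteration 5: 48 < 193 holds -> v = 48 * 2 = 96.
Iteration 6: 96 < 193 holds -> v = 96 * 2 = 192.
Iteration 7: 192 < 193 holds -> v = 192 * 2 = 384.
Iteration 8: 384 < 193 fails; recursion stops.
Total rows emitted: 8.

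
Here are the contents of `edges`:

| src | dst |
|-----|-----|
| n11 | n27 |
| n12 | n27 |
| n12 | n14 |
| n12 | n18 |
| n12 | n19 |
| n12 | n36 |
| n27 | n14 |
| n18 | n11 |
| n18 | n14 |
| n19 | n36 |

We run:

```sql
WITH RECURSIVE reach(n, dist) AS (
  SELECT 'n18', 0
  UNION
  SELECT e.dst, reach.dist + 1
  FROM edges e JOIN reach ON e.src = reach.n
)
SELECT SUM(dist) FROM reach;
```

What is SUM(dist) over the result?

7

Base: (n18, dist=0).
Iteration 1: edges from {n18} -> (n11, dist=1), (n14, dist=1).
Iteration 2: edges from {n11,n14} -> (n27, dist=2).
Iteration 3: edges from {n27} -> (n14, dist=3).
Iteration 4: no outgoing edges from {n14}; recursion stops.
SUM(dist) = 0 + 1 + 1 + 2 + 3 = 7.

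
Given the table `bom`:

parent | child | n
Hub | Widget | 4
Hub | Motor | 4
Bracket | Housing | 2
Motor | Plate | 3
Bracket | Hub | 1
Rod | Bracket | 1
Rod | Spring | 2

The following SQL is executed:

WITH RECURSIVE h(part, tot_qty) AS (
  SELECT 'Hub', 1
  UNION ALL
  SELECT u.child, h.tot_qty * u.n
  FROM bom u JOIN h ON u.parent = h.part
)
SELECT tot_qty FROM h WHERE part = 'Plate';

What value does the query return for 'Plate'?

12

Base: (Hub, tot_qty=1).
Iteration 1: components of {Hub} -> Motor = 1*4 = 4, Widget = 1*4 = 4.
Iteration 2: components of {Motor,Widget} -> Plate = 4*3 = 12.
Iteration 3: no further components; recursion stops.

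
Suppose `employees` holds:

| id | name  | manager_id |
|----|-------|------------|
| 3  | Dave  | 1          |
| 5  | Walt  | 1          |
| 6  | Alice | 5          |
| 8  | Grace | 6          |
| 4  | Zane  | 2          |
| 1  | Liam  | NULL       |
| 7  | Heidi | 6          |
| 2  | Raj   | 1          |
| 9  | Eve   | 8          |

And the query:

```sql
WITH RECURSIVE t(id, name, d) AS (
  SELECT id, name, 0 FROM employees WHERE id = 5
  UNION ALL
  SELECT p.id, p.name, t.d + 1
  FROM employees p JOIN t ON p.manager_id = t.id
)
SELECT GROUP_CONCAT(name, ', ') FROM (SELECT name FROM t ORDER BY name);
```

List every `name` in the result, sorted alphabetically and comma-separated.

Alice, Eve, Grace, Heidi, Walt

Base: id=5 (Walt) at d 0.
Iteration 1: rows with manager_id in {5} -> Alice (id 6, d 1).
Iteration 2: rows with manager_id in {6} -> Heidi (id 7, d 2), Grace (id 8, d 2).
Iteration 3: rows with manager_id in {7,8} -> Eve (id 9, d 3).
Iteration 4: no rows with manager_id in {9}; recursion stops.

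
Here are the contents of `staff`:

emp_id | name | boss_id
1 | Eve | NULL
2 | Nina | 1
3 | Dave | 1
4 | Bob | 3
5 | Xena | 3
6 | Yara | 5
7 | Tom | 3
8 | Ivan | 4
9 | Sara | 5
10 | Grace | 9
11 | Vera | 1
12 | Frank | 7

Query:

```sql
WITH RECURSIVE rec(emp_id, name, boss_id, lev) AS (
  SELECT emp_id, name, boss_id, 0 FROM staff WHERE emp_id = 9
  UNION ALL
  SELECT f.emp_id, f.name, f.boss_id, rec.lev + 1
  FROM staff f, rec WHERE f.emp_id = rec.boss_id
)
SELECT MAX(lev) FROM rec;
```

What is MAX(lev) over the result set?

Base: emp_id=9 (Sara), boss_id=5, lev 0.
Iteration 1: join on emp_id=5 -> Xena (id 5, boss_id=3, lev 1).
Iteration 2: join on emp_id=3 -> Dave (id 3, boss_id=1, lev 2).
Iteration 3: join on emp_id=1 -> Eve (id 1, boss_id=NULL, lev 3).
Iteration 4: boss_id is NULL; no match; recursion stops.
lev values: 0, 1, 2, 3; the maximum is 3.

3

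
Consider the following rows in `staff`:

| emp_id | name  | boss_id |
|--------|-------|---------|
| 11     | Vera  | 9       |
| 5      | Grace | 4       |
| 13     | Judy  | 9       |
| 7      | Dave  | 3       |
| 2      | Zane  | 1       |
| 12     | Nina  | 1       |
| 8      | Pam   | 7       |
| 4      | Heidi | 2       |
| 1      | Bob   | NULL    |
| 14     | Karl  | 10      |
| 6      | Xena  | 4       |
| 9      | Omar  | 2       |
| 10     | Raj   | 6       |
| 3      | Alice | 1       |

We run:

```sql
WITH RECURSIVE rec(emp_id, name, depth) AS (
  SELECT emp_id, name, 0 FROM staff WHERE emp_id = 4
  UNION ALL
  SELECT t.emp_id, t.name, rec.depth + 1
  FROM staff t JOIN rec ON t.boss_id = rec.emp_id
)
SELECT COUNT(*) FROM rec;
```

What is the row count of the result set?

Base: emp_id=4 (Heidi) at depth 0.
Iteration 1: rows with boss_id in {4} -> Grace (id 5, depth 1), Xena (id 6, depth 1).
Iteration 2: rows with boss_id in {5,6} -> Raj (id 10, depth 2).
Iteration 3: rows with boss_id in {10} -> Karl (id 14, depth 3).
Iteration 4: no rows with boss_id in {14}; recursion stops.
Total rows emitted: 5.

5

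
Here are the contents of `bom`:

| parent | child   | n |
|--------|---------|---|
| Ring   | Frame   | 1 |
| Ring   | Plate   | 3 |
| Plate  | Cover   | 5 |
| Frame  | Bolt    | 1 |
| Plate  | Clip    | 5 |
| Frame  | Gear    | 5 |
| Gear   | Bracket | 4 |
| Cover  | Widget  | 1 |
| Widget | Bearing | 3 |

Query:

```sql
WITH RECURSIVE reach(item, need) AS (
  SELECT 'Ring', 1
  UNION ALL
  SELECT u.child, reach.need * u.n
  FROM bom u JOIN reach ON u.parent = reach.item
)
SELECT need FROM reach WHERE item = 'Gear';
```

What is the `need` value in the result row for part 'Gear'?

Base: (Ring, need=1).
Iteration 1: components of {Ring} -> Frame = 1*1 = 1, Plate = 1*3 = 3.
Iteration 2: components of {Frame,Plate} -> Bolt = 1*1 = 1, Clip = 3*5 = 15, Cover = 3*5 = 15, Gear = 1*5 = 5.
Iteration 3: components of {Bolt,Clip,Cover,Gear} -> Bracket = 5*4 = 20, Widget = 15*1 = 15.
Iteration 4: components of {Bracket,Widget} -> Bearing = 15*3 = 45.
Iteration 5: no further components; recursion stops.

5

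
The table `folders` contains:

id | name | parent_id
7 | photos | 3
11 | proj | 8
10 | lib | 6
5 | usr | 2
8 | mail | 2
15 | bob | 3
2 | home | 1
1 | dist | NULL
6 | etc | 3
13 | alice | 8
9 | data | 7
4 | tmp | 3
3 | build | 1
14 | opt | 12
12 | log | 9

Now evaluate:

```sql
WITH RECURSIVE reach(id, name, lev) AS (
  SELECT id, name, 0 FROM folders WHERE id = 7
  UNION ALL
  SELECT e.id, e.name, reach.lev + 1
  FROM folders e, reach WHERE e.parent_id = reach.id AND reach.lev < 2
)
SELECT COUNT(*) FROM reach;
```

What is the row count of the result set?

3

Base: id=7 (photos) at lev 0.
Iteration 1: rows with parent_id in {7} -> data (id 9, lev 1).
Iteration 2: rows with parent_id in {9} -> log (id 12, lev 2).
Iteration 3: lev < 2 fails for all current rows; recursion stops.
Total rows emitted: 3.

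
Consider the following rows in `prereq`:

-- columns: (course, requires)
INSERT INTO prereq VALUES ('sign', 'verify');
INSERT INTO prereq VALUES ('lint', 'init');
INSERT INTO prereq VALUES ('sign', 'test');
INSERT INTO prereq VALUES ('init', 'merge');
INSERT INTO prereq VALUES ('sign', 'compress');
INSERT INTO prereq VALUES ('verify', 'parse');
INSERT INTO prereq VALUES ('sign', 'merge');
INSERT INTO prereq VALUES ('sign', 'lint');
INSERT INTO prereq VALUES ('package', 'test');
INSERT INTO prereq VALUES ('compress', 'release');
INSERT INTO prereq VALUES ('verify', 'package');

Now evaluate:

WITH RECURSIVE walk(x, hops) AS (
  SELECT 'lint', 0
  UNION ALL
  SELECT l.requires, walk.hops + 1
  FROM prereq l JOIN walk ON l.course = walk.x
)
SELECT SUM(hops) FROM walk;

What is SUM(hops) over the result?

3

Base: (lint, hops=0).
Iteration 1: edges from {lint} -> (init, hops=1).
Iteration 2: edges from {init} -> (merge, hops=2).
Iteration 3: no outgoing edges from {merge}; recursion stops.
SUM(hops) = 0 + 1 + 2 = 3.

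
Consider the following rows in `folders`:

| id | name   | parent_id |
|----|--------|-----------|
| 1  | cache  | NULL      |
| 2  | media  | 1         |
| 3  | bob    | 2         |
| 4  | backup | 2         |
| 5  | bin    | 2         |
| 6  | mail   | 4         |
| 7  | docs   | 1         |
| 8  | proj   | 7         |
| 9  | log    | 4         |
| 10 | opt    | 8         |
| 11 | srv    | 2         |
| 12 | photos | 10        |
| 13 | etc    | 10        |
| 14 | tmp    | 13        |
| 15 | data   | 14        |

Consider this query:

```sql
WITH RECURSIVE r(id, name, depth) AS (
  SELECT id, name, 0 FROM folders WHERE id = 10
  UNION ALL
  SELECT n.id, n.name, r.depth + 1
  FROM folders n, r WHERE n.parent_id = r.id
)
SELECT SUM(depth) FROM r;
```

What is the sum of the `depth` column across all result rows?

7

Base: id=10 (opt) at depth 0.
Iteration 1: rows with parent_id in {10} -> photos (id 12, depth 1), etc (id 13, depth 1).
Iteration 2: rows with parent_id in {12,13} -> tmp (id 14, depth 2).
Iteration 3: rows with parent_id in {14} -> data (id 15, depth 3).
Iteration 4: no rows with parent_id in {15}; recursion stops.
SUM(depth) = 0 + 1 + 1 + 2 + 3 = 7.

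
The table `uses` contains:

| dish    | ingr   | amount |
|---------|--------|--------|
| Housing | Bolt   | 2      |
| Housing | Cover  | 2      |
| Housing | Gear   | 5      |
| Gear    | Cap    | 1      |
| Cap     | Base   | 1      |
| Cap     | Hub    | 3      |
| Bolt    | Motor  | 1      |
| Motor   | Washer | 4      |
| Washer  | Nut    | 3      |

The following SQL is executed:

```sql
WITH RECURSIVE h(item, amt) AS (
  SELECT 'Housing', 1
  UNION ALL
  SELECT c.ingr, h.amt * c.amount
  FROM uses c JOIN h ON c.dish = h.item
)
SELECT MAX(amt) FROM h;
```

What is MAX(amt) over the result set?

24

Base: (Housing, amt=1).
Iteration 1: components of {Housing} -> Bolt = 1*2 = 2, Cover = 1*2 = 2, Gear = 1*5 = 5.
Iteration 2: components of {Bolt,Cover,Gear} -> Cap = 5*1 = 5, Motor = 2*1 = 2.
Iteration 3: components of {Cap,Motor} -> Base = 5*1 = 5, Hub = 5*3 = 15, Washer = 2*4 = 8.
Iteration 4: components of {Base,Hub,Washer} -> Nut = 8*3 = 24.
Iteration 5: no further components; recursion stops.
amt values: 1, 2, 2, 5, 2, 5, 8, 5, 15, 24; the maximum is 24.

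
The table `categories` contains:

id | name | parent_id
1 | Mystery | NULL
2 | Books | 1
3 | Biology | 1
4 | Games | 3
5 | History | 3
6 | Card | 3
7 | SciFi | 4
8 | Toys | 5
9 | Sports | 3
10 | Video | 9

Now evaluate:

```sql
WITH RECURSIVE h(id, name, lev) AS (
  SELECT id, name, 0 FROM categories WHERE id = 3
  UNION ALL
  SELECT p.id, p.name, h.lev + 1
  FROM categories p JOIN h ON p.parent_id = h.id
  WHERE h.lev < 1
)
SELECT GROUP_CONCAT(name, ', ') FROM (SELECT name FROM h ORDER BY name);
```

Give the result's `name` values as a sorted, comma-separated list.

Biology, Card, Games, History, Sports

Base: id=3 (Biology) at lev 0.
Iteration 1: rows with parent_id in {3} -> Games (id 4, lev 1), History (id 5, lev 1), Card (id 6, lev 1), Sports (id 9, lev 1).
Iteration 2: lev < 1 fails for all current rows; recursion stops.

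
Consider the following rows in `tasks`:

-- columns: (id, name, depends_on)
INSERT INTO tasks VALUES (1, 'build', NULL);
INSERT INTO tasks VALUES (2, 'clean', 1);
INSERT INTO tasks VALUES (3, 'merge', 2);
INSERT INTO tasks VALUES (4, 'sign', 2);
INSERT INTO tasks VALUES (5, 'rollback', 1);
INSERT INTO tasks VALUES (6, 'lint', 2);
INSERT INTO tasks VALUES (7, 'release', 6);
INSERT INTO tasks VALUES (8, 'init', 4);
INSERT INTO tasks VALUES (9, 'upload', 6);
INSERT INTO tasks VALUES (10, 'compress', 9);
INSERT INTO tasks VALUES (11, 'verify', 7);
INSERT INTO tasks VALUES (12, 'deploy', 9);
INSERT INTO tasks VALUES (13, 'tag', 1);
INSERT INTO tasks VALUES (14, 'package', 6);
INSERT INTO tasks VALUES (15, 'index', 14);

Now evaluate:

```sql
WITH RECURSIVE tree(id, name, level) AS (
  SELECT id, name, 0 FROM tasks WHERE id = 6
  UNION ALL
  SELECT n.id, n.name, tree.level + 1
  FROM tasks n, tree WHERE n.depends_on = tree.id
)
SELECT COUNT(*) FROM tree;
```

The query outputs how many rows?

Base: id=6 (lint) at level 0.
Iteration 1: rows with depends_on in {6} -> release (id 7, level 1), upload (id 9, level 1), package (id 14, level 1).
Iteration 2: rows with depends_on in {7,9,14} -> compress (id 10, level 2), verify (id 11, level 2), deploy (id 12, level 2), index (id 15, level 2).
Iteration 3: no rows with depends_on in {10,11,12,15}; recursion stops.
Total rows emitted: 8.

8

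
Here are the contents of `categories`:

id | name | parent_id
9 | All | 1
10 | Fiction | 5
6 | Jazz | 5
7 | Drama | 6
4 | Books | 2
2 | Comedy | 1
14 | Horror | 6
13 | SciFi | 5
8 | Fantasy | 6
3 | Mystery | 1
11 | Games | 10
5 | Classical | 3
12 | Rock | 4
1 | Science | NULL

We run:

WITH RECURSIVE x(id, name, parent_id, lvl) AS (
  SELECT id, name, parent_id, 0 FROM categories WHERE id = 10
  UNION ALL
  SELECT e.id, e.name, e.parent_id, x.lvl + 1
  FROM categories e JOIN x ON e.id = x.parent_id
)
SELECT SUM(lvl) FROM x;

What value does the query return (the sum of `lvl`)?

6

Base: id=10 (Fiction), parent_id=5, lvl 0.
Iteration 1: join on id=5 -> Classical (id 5, parent_id=3, lvl 1).
Iteration 2: join on id=3 -> Mystery (id 3, parent_id=1, lvl 2).
Iteration 3: join on id=1 -> Science (id 1, parent_id=NULL, lvl 3).
Iteration 4: parent_id is NULL; no match; recursion stops.
SUM(lvl) = 0 + 1 + 2 + 3 = 6.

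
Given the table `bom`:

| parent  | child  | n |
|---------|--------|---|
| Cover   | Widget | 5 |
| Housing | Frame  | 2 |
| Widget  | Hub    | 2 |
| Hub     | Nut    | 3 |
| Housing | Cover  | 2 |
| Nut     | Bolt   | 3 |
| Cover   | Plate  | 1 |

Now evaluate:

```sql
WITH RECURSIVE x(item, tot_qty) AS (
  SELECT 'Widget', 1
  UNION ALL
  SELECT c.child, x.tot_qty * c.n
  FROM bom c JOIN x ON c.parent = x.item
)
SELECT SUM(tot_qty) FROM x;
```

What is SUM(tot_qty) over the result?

Base: (Widget, tot_qty=1).
Iteration 1: components of {Widget} -> Hub = 1*2 = 2.
Iteration 2: components of {Hub} -> Nut = 2*3 = 6.
Iteration 3: components of {Nut} -> Bolt = 6*3 = 18.
Iteration 4: no further components; recursion stops.
SUM(tot_qty) = 1 + 2 + 6 + 18 = 27.

27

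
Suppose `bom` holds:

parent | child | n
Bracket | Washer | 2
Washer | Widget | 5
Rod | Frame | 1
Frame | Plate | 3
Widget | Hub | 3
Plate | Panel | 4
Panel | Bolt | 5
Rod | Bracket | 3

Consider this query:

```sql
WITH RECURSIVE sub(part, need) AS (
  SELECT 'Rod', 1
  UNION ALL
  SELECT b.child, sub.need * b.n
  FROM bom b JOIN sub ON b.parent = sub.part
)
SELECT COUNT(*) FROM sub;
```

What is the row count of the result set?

Base: (Rod, need=1).
Iteration 1: components of {Rod} -> Bracket = 1*3 = 3, Frame = 1*1 = 1.
Iteration 2: components of {Bracket,Frame} -> Plate = 1*3 = 3, Washer = 3*2 = 6.
Iteration 3: components of {Plate,Washer} -> Panel = 3*4 = 12, Widget = 6*5 = 30.
Iteration 4: components of {Panel,Widget} -> Bolt = 12*5 = 60, Hub = 30*3 = 90.
Iteration 5: no further components; recursion stops.
Total rows emitted: 9.

9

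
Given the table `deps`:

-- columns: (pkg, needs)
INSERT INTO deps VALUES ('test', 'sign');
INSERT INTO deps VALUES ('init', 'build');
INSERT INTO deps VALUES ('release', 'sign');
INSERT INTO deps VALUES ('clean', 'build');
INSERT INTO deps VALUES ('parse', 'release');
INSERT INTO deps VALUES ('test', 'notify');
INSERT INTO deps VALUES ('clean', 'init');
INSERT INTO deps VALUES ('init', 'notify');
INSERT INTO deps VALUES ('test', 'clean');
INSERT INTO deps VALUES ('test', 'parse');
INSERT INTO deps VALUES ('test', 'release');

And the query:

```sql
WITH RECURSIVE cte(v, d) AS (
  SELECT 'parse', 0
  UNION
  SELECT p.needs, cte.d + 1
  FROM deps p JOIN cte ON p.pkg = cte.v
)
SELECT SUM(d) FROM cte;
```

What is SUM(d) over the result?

Base: (parse, d=0).
Iteration 1: edges from {parse} -> (release, d=1).
Iteration 2: edges from {release} -> (sign, d=2).
Iteration 3: no outgoing edges from {sign}; recursion stops.
SUM(d) = 0 + 1 + 2 = 3.

3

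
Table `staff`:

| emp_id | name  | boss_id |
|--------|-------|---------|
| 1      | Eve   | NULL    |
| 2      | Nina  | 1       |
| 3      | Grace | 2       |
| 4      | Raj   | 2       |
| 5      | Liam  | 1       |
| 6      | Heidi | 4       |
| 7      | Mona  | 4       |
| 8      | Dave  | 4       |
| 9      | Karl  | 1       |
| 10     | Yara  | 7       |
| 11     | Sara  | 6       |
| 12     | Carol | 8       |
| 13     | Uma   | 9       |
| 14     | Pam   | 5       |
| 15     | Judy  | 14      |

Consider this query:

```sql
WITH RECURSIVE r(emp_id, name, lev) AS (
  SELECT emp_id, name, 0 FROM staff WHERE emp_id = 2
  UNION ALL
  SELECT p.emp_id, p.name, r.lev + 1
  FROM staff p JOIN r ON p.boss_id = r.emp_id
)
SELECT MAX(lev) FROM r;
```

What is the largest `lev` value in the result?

3

Base: emp_id=2 (Nina) at lev 0.
Iteration 1: rows with boss_id in {2} -> Grace (id 3, lev 1), Raj (id 4, lev 1).
Iteration 2: rows with boss_id in {3,4} -> Heidi (id 6, lev 2), Mona (id 7, lev 2), Dave (id 8, lev 2).
Iteration 3: rows with boss_id in {6,7,8} -> Yara (id 10, lev 3), Sara (id 11, lev 3), Carol (id 12, lev 3).
Iteration 4: no rows with boss_id in {10,11,12}; recursion stops.
lev values: 0, 1, 1, 2, 2, 2, 3, 3, 3; the maximum is 3.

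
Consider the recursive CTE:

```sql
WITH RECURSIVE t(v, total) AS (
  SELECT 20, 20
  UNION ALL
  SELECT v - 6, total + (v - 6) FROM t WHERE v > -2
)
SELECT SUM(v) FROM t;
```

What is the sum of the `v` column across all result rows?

Base: v=20, total=20.
Iteration 1: 20 > -2 holds -> v = 20 - 6 = 14, total = 20 + 14 = 34.
Iteration 2: 14 > -2 holds -> v = 14 - 6 = 8, total = 34 + 8 = 42.
Iteration 3: 8 > -2 holds -> v = 8 - 6 = 2, total = 42 + 2 = 44.
Iteration 4: 2 > -2 holds -> v = 2 - 6 = -4, total = 44 + -4 = 40.
Iteration 5: -4 > -2 fails; recursion stops.
SUM(v) = 20 + 14 + 8 + 2 + -4 = 40.

40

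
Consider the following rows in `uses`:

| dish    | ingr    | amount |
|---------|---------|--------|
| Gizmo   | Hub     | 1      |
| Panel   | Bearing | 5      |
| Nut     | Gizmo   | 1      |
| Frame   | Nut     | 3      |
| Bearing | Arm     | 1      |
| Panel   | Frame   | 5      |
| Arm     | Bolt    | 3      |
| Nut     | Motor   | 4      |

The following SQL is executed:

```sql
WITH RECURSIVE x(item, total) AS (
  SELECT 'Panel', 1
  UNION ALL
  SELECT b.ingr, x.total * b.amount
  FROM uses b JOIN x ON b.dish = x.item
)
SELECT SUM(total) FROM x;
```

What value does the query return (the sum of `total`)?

Base: (Panel, total=1).
Iteration 1: components of {Panel} -> Bearing = 1*5 = 5, Frame = 1*5 = 5.
Iteration 2: components of {Bearing,Frame} -> Arm = 5*1 = 5, Nut = 5*3 = 15.
Iteration 3: components of {Arm,Nut} -> Bolt = 5*3 = 15, Gizmo = 15*1 = 15, Motor = 15*4 = 60.
Iteration 4: components of {Bolt,Gizmo,Motor} -> Hub = 15*1 = 15.
Iteration 5: no further components; recursion stops.
SUM(total) = 1 + 5 + 5 + 15 + 5 + 60 + 15 + 15 + 15 = 136.

136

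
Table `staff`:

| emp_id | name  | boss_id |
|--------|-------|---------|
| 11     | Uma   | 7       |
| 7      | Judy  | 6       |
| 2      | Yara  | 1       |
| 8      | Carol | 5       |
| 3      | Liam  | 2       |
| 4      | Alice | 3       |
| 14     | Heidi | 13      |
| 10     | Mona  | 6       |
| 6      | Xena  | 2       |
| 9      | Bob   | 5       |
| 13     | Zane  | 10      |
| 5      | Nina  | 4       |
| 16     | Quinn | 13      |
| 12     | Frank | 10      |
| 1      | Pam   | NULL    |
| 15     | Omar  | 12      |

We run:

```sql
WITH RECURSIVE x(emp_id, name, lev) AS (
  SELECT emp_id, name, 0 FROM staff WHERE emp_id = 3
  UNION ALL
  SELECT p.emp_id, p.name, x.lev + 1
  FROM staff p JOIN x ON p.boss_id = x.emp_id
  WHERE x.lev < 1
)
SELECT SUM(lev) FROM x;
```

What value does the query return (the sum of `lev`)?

1

Base: emp_id=3 (Liam) at lev 0.
Iteration 1: rows with boss_id in {3} -> Alice (id 4, lev 1).
Iteration 2: lev < 1 fails for all current rows; recursion stops.
SUM(lev) = 0 + 1 = 1.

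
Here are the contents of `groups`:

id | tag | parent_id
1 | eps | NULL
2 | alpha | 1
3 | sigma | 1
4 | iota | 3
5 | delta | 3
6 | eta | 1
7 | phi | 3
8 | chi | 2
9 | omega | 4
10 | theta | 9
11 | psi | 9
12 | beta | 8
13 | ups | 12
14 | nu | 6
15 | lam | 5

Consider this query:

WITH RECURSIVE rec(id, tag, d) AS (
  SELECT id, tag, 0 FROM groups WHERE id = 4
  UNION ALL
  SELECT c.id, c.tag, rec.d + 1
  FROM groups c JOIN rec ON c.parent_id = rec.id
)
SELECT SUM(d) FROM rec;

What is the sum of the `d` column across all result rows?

5

Base: id=4 (iota) at d 0.
Iteration 1: rows with parent_id in {4} -> omega (id 9, d 1).
Iteration 2: rows with parent_id in {9} -> theta (id 10, d 2), psi (id 11, d 2).
Iteration 3: no rows with parent_id in {10,11}; recursion stops.
SUM(d) = 0 + 1 + 2 + 2 = 5.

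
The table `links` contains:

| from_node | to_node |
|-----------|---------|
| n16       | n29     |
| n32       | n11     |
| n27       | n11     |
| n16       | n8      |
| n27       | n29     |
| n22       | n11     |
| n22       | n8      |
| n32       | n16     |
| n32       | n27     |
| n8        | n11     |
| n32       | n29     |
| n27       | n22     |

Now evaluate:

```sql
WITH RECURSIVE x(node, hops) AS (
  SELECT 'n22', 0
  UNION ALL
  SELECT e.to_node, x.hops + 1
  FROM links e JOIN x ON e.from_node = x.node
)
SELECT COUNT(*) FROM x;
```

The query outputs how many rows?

4

Base: (n22, hops=0).
Iteration 1: edges from {n22} -> (n11, hops=1), (n8, hops=1).
Iteration 2: edges from {n11,n8} -> (n11, hops=2).
Iteration 3: no outgoing edges from {n11}; recursion stops.
Total rows emitted: 4.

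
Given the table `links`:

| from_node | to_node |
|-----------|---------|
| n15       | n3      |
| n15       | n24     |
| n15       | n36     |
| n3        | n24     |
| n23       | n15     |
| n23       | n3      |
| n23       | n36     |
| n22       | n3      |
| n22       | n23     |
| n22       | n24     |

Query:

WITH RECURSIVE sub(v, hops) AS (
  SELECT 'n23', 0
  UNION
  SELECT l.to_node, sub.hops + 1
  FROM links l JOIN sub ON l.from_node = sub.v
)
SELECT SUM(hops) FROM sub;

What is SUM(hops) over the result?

Base: (n23, hops=0).
Iteration 1: edges from {n23} -> (n15, hops=1), (n3, hops=1), (n36, hops=1).
Iteration 2: edges from {n15,n3,n36} -> (n24, hops=2), (n3, hops=2), (n36, hops=2). [UNION drops 1 duplicate row(s)]
Iteration 3: edges from {n24,n3,n36} -> (n24, hops=3).
Iteration 4: no outgoing edges from {n24}; recursion stops.
SUM(hops) = 0 + 1 + 1 + 1 + 2 + 2 + 2 + 3 = 12.

12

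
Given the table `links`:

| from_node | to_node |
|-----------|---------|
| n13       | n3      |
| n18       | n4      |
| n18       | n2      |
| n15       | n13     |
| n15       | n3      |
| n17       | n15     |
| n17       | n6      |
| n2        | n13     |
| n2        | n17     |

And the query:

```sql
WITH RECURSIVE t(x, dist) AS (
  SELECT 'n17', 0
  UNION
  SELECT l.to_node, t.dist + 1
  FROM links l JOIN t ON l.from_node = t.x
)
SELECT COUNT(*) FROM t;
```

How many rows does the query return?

6

Base: (n17, dist=0).
Iteration 1: edges from {n17} -> (n15, dist=1), (n6, dist=1).
Iteration 2: edges from {n15,n6} -> (n13, dist=2), (n3, dist=2).
Iteration 3: edges from {n13,n3} -> (n3, dist=3).
Iteration 4: no outgoing edges from {n3}; recursion stops.
Total rows emitted: 6.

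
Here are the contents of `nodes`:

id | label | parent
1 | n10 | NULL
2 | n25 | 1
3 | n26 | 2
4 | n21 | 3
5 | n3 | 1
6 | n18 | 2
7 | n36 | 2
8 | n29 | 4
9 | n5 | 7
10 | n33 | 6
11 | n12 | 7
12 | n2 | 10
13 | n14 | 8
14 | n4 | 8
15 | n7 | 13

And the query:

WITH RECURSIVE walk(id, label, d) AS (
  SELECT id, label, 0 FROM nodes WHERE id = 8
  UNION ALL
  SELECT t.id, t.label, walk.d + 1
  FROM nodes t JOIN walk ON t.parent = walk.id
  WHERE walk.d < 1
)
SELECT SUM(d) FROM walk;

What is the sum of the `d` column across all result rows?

Base: id=8 (n29) at d 0.
Iteration 1: rows with parent in {8} -> n14 (id 13, d 1), n4 (id 14, d 1).
Iteration 2: d < 1 fails for all current rows; recursion stops.
SUM(d) = 0 + 1 + 1 = 2.

2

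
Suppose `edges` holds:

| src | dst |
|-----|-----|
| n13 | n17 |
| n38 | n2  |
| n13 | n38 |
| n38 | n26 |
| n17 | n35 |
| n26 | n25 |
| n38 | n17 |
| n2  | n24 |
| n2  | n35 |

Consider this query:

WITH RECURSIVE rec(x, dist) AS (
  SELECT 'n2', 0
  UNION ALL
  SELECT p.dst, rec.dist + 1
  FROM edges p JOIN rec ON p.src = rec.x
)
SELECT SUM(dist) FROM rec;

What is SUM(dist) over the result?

2

Base: (n2, dist=0).
Iteration 1: edges from {n2} -> (n24, dist=1), (n35, dist=1).
Iteration 2: no outgoing edges from {n24,n35}; recursion stops.
SUM(dist) = 0 + 1 + 1 = 2.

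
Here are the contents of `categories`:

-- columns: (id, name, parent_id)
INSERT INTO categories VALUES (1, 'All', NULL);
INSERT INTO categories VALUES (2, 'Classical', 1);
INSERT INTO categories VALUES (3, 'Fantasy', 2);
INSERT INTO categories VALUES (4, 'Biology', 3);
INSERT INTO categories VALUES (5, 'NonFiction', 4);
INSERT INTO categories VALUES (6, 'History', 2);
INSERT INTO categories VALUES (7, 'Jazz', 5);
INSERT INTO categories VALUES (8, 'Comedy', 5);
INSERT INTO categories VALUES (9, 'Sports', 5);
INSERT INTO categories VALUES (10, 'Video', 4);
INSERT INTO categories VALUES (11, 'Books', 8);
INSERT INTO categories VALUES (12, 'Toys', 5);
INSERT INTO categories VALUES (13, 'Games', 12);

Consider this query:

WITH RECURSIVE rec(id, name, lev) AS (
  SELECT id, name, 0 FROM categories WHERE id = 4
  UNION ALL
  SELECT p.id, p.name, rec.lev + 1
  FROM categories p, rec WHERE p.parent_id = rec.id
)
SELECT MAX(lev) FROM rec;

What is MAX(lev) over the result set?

3

Base: id=4 (Biology) at lev 0.
Iteration 1: rows with parent_id in {4} -> NonFiction (id 5, lev 1), Video (id 10, lev 1).
Iteration 2: rows with parent_id in {5,10} -> Jazz (id 7, lev 2), Comedy (id 8, lev 2), Sports (id 9, lev 2), Toys (id 12, lev 2).
Iteration 3: rows with parent_id in {7,8,9,12} -> Books (id 11, lev 3), Games (id 13, lev 3).
Iteration 4: no rows with parent_id in {11,13}; recursion stops.
lev values: 0, 1, 1, 2, 2, 2, 2, 3, 3; the maximum is 3.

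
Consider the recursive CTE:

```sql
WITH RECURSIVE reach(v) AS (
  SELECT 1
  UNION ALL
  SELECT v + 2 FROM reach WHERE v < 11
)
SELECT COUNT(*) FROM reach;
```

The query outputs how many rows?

6

Base: v=1.
Iteration 1: 1 < 11 holds -> v = 1 + 2 = 3.
Iteration 2: 3 < 11 holds -> v = 3 + 2 = 5.
Iteration 3: 5 < 11 holds -> v = 5 + 2 = 7.
Iteration 4: 7 < 11 holds -> v = 7 + 2 = 9.
Iteration 5: 9 < 11 holds -> v = 9 + 2 = 11.
Iteration 6: 11 < 11 fails; recursion stops.
Total rows emitted: 6.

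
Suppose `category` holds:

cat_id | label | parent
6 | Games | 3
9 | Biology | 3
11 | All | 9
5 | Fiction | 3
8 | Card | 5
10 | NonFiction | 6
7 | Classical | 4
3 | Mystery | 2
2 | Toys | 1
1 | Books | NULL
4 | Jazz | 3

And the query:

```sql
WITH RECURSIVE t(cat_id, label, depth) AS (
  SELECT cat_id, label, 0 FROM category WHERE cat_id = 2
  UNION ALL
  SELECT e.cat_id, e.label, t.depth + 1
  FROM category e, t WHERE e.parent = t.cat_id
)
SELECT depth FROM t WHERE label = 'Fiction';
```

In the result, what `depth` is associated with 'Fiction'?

Base: cat_id=2 (Toys) at depth 0.
Iteration 1: rows with parent in {2} -> Mystery (id 3, depth 1).
Iteration 2: rows with parent in {3} -> Jazz (id 4, depth 2), Fiction (id 5, depth 2), Games (id 6, depth 2), Biology (id 9, depth 2).
Iteration 3: rows with parent in {4,5,6,9} -> Classical (id 7, depth 3), Card (id 8, depth 3), NonFiction (id 10, depth 3), All (id 11, depth 3).
Iteration 4: no rows with parent in {7,8,10,11}; recursion stops.

2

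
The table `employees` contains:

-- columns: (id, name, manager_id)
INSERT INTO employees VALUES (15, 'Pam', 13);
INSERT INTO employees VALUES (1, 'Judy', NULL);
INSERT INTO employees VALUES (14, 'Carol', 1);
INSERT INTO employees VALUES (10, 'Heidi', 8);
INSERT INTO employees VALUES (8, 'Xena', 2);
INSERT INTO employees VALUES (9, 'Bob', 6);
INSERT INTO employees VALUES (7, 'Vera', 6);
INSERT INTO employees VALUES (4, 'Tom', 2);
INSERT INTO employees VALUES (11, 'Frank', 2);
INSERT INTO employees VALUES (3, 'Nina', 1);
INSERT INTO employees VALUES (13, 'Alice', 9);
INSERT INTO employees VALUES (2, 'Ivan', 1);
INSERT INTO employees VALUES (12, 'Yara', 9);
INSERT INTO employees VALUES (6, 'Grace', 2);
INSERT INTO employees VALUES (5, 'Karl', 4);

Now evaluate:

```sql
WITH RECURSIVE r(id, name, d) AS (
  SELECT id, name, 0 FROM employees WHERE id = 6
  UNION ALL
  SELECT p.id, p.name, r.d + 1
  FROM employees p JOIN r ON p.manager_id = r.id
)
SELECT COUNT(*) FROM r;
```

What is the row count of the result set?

Base: id=6 (Grace) at d 0.
Iteration 1: rows with manager_id in {6} -> Vera (id 7, d 1), Bob (id 9, d 1).
Iteration 2: rows with manager_id in {7,9} -> Yara (id 12, d 2), Alice (id 13, d 2).
Iteration 3: rows with manager_id in {12,13} -> Pam (id 15, d 3).
Iteration 4: no rows with manager_id in {15}; recursion stops.
Total rows emitted: 6.

6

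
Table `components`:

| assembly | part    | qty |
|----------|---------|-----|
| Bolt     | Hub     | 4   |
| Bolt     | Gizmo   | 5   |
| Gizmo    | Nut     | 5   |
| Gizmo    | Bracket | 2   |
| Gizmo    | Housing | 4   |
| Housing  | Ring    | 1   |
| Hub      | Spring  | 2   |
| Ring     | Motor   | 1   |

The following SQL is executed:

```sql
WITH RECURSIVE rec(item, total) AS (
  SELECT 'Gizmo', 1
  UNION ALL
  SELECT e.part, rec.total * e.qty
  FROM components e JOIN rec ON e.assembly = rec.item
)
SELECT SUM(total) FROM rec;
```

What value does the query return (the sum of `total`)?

20

Base: (Gizmo, total=1).
Iteration 1: components of {Gizmo} -> Bracket = 1*2 = 2, Housing = 1*4 = 4, Nut = 1*5 = 5.
Iteration 2: components of {Bracket,Housing,Nut} -> Ring = 4*1 = 4.
Iteration 3: components of {Ring} -> Motor = 4*1 = 4.
Iteration 4: no further components; recursion stops.
SUM(total) = 1 + 5 + 2 + 4 + 4 + 4 = 20.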